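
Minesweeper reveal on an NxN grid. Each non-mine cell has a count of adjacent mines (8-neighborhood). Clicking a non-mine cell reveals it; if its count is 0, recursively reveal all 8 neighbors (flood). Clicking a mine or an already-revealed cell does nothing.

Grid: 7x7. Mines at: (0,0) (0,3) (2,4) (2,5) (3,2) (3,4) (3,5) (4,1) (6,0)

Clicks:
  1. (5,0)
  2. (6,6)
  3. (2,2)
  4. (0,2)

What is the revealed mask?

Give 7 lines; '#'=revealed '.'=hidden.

Click 1 (5,0) count=2: revealed 1 new [(5,0)] -> total=1
Click 2 (6,6) count=0: revealed 17 new [(4,2) (4,3) (4,4) (4,5) (4,6) (5,1) (5,2) (5,3) (5,4) (5,5) (5,6) (6,1) (6,2) (6,3) (6,4) (6,5) (6,6)] -> total=18
Click 3 (2,2) count=1: revealed 1 new [(2,2)] -> total=19
Click 4 (0,2) count=1: revealed 1 new [(0,2)] -> total=20

Answer: ..#....
.......
..#....
.......
..#####
#######
.######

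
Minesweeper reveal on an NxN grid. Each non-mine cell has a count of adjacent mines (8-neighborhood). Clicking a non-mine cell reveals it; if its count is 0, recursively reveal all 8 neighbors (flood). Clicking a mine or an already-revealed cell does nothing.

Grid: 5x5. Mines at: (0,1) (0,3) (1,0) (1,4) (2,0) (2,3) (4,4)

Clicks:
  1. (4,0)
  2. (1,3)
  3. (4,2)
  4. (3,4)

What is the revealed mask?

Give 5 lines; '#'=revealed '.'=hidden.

Click 1 (4,0) count=0: revealed 8 new [(3,0) (3,1) (3,2) (3,3) (4,0) (4,1) (4,2) (4,3)] -> total=8
Click 2 (1,3) count=3: revealed 1 new [(1,3)] -> total=9
Click 3 (4,2) count=0: revealed 0 new [(none)] -> total=9
Click 4 (3,4) count=2: revealed 1 new [(3,4)] -> total=10

Answer: .....
...#.
.....
#####
####.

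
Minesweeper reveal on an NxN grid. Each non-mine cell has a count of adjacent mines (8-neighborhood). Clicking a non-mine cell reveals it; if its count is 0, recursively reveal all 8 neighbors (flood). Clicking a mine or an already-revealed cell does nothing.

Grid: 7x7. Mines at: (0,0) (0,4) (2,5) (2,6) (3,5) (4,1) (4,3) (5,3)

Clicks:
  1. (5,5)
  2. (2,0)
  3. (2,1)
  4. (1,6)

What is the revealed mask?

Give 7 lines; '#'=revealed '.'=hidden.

Click 1 (5,5) count=0: revealed 9 new [(4,4) (4,5) (4,6) (5,4) (5,5) (5,6) (6,4) (6,5) (6,6)] -> total=9
Click 2 (2,0) count=0: revealed 18 new [(0,1) (0,2) (0,3) (1,0) (1,1) (1,2) (1,3) (1,4) (2,0) (2,1) (2,2) (2,3) (2,4) (3,0) (3,1) (3,2) (3,3) (3,4)] -> total=27
Click 3 (2,1) count=0: revealed 0 new [(none)] -> total=27
Click 4 (1,6) count=2: revealed 1 new [(1,6)] -> total=28

Answer: .###...
#####.#
#####..
#####..
....###
....###
....###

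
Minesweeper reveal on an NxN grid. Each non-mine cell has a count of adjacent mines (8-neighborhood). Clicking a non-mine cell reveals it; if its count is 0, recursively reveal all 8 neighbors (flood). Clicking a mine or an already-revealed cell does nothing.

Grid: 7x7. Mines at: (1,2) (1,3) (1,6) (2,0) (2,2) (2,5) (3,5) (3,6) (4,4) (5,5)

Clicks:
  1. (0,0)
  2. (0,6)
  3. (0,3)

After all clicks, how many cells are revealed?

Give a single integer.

Click 1 (0,0) count=0: revealed 4 new [(0,0) (0,1) (1,0) (1,1)] -> total=4
Click 2 (0,6) count=1: revealed 1 new [(0,6)] -> total=5
Click 3 (0,3) count=2: revealed 1 new [(0,3)] -> total=6

Answer: 6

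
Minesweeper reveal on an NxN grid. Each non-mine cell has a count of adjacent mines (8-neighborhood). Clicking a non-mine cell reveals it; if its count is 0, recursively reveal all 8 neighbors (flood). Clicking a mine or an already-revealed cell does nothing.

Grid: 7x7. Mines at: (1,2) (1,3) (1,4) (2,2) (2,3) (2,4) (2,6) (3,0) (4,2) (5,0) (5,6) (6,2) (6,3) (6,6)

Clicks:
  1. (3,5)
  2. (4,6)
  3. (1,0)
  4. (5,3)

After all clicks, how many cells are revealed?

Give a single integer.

Click 1 (3,5) count=2: revealed 1 new [(3,5)] -> total=1
Click 2 (4,6) count=1: revealed 1 new [(4,6)] -> total=2
Click 3 (1,0) count=0: revealed 6 new [(0,0) (0,1) (1,0) (1,1) (2,0) (2,1)] -> total=8
Click 4 (5,3) count=3: revealed 1 new [(5,3)] -> total=9

Answer: 9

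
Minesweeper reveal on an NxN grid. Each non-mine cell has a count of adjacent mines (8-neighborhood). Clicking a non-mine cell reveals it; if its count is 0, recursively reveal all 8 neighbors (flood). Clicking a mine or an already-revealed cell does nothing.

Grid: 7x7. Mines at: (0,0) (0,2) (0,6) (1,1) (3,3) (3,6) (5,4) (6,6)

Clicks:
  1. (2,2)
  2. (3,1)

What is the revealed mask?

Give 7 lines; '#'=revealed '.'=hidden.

Click 1 (2,2) count=2: revealed 1 new [(2,2)] -> total=1
Click 2 (3,1) count=0: revealed 17 new [(2,0) (2,1) (3,0) (3,1) (3,2) (4,0) (4,1) (4,2) (4,3) (5,0) (5,1) (5,2) (5,3) (6,0) (6,1) (6,2) (6,3)] -> total=18

Answer: .......
.......
###....
###....
####...
####...
####...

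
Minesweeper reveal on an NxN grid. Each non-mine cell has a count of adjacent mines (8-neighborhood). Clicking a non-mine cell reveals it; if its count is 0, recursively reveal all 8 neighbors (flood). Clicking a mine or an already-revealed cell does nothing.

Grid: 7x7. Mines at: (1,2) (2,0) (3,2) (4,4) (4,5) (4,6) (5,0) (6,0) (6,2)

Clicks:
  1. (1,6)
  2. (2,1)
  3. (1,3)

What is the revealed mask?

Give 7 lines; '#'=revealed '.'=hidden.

Answer: ...####
...####
.#.####
...####
.......
.......
.......

Derivation:
Click 1 (1,6) count=0: revealed 16 new [(0,3) (0,4) (0,5) (0,6) (1,3) (1,4) (1,5) (1,6) (2,3) (2,4) (2,5) (2,6) (3,3) (3,4) (3,5) (3,6)] -> total=16
Click 2 (2,1) count=3: revealed 1 new [(2,1)] -> total=17
Click 3 (1,3) count=1: revealed 0 new [(none)] -> total=17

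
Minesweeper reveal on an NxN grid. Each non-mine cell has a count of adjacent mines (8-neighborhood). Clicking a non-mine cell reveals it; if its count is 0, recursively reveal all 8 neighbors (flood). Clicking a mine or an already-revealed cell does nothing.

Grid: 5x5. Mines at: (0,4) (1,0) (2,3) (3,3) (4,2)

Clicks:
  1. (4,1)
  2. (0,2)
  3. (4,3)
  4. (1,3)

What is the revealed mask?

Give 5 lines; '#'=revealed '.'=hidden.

Click 1 (4,1) count=1: revealed 1 new [(4,1)] -> total=1
Click 2 (0,2) count=0: revealed 6 new [(0,1) (0,2) (0,3) (1,1) (1,2) (1,3)] -> total=7
Click 3 (4,3) count=2: revealed 1 new [(4,3)] -> total=8
Click 4 (1,3) count=2: revealed 0 new [(none)] -> total=8

Answer: .###.
.###.
.....
.....
.#.#.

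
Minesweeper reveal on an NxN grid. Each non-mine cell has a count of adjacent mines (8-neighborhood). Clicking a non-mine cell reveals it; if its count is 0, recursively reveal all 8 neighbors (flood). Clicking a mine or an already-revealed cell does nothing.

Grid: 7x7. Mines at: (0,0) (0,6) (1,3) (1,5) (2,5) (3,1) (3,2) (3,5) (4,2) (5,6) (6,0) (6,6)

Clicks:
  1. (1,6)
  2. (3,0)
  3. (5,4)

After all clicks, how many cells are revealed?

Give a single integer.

Click 1 (1,6) count=3: revealed 1 new [(1,6)] -> total=1
Click 2 (3,0) count=1: revealed 1 new [(3,0)] -> total=2
Click 3 (5,4) count=0: revealed 13 new [(4,3) (4,4) (4,5) (5,1) (5,2) (5,3) (5,4) (5,5) (6,1) (6,2) (6,3) (6,4) (6,5)] -> total=15

Answer: 15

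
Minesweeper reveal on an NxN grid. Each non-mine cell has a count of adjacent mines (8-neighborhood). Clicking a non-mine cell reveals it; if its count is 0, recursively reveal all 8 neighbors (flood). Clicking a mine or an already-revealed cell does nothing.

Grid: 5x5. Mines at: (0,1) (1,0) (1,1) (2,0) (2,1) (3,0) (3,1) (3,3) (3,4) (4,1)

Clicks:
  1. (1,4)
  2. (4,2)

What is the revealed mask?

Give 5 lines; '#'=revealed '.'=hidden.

Answer: ..###
..###
..###
.....
..#..

Derivation:
Click 1 (1,4) count=0: revealed 9 new [(0,2) (0,3) (0,4) (1,2) (1,3) (1,4) (2,2) (2,3) (2,4)] -> total=9
Click 2 (4,2) count=3: revealed 1 new [(4,2)] -> total=10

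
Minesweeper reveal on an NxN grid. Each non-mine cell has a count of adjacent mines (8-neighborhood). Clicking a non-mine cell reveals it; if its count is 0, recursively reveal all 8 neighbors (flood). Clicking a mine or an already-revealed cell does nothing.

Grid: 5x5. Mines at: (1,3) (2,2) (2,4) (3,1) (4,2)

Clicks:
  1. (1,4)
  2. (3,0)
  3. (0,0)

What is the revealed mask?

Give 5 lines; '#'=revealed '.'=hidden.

Answer: ###..
###.#
##...
#....
.....

Derivation:
Click 1 (1,4) count=2: revealed 1 new [(1,4)] -> total=1
Click 2 (3,0) count=1: revealed 1 new [(3,0)] -> total=2
Click 3 (0,0) count=0: revealed 8 new [(0,0) (0,1) (0,2) (1,0) (1,1) (1,2) (2,0) (2,1)] -> total=10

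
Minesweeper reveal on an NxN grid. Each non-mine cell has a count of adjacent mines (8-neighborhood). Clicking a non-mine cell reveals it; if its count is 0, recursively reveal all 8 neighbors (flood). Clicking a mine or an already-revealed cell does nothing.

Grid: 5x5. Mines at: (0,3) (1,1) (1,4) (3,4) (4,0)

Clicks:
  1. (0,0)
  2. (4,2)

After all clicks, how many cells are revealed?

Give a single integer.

Click 1 (0,0) count=1: revealed 1 new [(0,0)] -> total=1
Click 2 (4,2) count=0: revealed 9 new [(2,1) (2,2) (2,3) (3,1) (3,2) (3,3) (4,1) (4,2) (4,3)] -> total=10

Answer: 10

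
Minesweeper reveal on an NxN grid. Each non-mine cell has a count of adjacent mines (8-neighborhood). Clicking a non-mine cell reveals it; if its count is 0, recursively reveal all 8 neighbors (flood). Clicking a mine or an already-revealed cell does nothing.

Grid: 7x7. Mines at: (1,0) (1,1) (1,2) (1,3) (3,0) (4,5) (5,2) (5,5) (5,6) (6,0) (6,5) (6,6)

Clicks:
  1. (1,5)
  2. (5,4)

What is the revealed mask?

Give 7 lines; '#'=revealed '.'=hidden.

Answer: ....###
....###
....###
....###
.......
....#..
.......

Derivation:
Click 1 (1,5) count=0: revealed 12 new [(0,4) (0,5) (0,6) (1,4) (1,5) (1,6) (2,4) (2,5) (2,6) (3,4) (3,5) (3,6)] -> total=12
Click 2 (5,4) count=3: revealed 1 new [(5,4)] -> total=13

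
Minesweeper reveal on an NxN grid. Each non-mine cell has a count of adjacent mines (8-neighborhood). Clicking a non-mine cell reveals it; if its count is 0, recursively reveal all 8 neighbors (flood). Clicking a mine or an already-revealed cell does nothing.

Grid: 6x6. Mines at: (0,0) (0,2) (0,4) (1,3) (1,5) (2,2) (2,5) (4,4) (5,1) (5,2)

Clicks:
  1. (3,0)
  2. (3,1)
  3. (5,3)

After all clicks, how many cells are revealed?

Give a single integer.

Answer: 9

Derivation:
Click 1 (3,0) count=0: revealed 8 new [(1,0) (1,1) (2,0) (2,1) (3,0) (3,1) (4,0) (4,1)] -> total=8
Click 2 (3,1) count=1: revealed 0 new [(none)] -> total=8
Click 3 (5,3) count=2: revealed 1 new [(5,3)] -> total=9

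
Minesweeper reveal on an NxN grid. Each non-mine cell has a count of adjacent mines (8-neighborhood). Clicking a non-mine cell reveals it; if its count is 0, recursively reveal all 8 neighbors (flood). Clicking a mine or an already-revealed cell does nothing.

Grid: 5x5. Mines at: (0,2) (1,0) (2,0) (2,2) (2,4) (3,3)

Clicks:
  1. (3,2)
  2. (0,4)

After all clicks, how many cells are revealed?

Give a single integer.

Answer: 5

Derivation:
Click 1 (3,2) count=2: revealed 1 new [(3,2)] -> total=1
Click 2 (0,4) count=0: revealed 4 new [(0,3) (0,4) (1,3) (1,4)] -> total=5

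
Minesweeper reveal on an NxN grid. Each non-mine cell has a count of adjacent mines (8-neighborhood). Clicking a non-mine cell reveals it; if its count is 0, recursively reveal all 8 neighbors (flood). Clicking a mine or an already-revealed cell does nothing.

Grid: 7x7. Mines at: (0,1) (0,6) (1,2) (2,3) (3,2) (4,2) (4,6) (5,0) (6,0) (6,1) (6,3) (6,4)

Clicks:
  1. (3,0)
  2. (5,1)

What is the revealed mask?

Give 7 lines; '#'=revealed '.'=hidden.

Click 1 (3,0) count=0: revealed 8 new [(1,0) (1,1) (2,0) (2,1) (3,0) (3,1) (4,0) (4,1)] -> total=8
Click 2 (5,1) count=4: revealed 1 new [(5,1)] -> total=9

Answer: .......
##.....
##.....
##.....
##.....
.#.....
.......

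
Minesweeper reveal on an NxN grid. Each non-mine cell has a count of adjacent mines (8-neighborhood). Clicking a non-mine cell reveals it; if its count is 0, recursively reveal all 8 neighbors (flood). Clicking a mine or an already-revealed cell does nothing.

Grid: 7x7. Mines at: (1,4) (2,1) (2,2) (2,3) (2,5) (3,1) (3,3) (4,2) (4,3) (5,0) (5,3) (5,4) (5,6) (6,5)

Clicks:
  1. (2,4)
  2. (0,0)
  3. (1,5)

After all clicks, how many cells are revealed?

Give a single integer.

Answer: 10

Derivation:
Click 1 (2,4) count=4: revealed 1 new [(2,4)] -> total=1
Click 2 (0,0) count=0: revealed 8 new [(0,0) (0,1) (0,2) (0,3) (1,0) (1,1) (1,2) (1,3)] -> total=9
Click 3 (1,5) count=2: revealed 1 new [(1,5)] -> total=10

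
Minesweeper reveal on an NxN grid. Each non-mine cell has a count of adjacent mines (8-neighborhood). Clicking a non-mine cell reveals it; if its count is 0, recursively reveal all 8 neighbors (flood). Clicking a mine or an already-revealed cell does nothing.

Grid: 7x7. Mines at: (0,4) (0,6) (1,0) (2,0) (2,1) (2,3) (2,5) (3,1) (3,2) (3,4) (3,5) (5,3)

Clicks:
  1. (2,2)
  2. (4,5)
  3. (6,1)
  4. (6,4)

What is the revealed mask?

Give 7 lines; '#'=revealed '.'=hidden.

Answer: .......
.......
..#....
.......
###..#.
###....
###.#..

Derivation:
Click 1 (2,2) count=4: revealed 1 new [(2,2)] -> total=1
Click 2 (4,5) count=2: revealed 1 new [(4,5)] -> total=2
Click 3 (6,1) count=0: revealed 9 new [(4,0) (4,1) (4,2) (5,0) (5,1) (5,2) (6,0) (6,1) (6,2)] -> total=11
Click 4 (6,4) count=1: revealed 1 new [(6,4)] -> total=12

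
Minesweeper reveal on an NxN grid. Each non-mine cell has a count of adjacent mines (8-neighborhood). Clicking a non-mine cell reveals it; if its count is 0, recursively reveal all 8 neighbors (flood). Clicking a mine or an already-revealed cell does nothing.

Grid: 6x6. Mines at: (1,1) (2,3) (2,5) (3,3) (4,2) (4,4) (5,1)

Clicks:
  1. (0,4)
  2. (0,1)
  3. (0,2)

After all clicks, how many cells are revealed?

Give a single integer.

Answer: 9

Derivation:
Click 1 (0,4) count=0: revealed 8 new [(0,2) (0,3) (0,4) (0,5) (1,2) (1,3) (1,4) (1,5)] -> total=8
Click 2 (0,1) count=1: revealed 1 new [(0,1)] -> total=9
Click 3 (0,2) count=1: revealed 0 new [(none)] -> total=9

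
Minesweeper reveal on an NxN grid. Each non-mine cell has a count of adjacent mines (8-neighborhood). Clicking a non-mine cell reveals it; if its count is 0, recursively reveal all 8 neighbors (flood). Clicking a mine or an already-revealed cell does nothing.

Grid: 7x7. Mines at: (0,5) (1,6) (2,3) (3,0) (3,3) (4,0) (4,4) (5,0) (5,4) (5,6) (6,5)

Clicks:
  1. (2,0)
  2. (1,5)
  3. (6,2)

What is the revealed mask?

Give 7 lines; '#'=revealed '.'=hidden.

Answer: .......
.....#.
#......
.......
.###...
.###...
.###...

Derivation:
Click 1 (2,0) count=1: revealed 1 new [(2,0)] -> total=1
Click 2 (1,5) count=2: revealed 1 new [(1,5)] -> total=2
Click 3 (6,2) count=0: revealed 9 new [(4,1) (4,2) (4,3) (5,1) (5,2) (5,3) (6,1) (6,2) (6,3)] -> total=11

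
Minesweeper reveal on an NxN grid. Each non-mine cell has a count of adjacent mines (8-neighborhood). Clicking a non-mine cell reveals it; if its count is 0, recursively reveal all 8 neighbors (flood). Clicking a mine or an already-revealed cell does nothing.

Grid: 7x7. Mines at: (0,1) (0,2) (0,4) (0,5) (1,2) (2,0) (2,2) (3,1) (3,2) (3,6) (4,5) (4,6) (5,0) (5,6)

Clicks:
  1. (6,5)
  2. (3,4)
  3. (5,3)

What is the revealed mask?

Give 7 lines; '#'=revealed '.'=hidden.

Click 1 (6,5) count=1: revealed 1 new [(6,5)] -> total=1
Click 2 (3,4) count=1: revealed 1 new [(3,4)] -> total=2
Click 3 (5,3) count=0: revealed 13 new [(4,1) (4,2) (4,3) (4,4) (5,1) (5,2) (5,3) (5,4) (5,5) (6,1) (6,2) (6,3) (6,4)] -> total=15

Answer: .......
.......
.......
....#..
.####..
.#####.
.#####.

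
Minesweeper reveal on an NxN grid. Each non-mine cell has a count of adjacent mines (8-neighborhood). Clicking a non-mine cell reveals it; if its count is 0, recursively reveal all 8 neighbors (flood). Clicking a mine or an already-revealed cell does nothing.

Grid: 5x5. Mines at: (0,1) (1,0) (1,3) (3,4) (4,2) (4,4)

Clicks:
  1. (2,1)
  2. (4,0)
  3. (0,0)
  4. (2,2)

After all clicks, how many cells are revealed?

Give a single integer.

Answer: 8

Derivation:
Click 1 (2,1) count=1: revealed 1 new [(2,1)] -> total=1
Click 2 (4,0) count=0: revealed 5 new [(2,0) (3,0) (3,1) (4,0) (4,1)] -> total=6
Click 3 (0,0) count=2: revealed 1 new [(0,0)] -> total=7
Click 4 (2,2) count=1: revealed 1 new [(2,2)] -> total=8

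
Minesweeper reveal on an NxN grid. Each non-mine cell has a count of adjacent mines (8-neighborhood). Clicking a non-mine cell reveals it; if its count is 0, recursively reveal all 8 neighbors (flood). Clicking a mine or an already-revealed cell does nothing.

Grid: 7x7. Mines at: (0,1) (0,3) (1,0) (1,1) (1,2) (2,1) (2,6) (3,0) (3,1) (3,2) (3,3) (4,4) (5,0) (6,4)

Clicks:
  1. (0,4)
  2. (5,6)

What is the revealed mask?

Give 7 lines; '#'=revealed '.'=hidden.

Click 1 (0,4) count=1: revealed 1 new [(0,4)] -> total=1
Click 2 (5,6) count=0: revealed 8 new [(3,5) (3,6) (4,5) (4,6) (5,5) (5,6) (6,5) (6,6)] -> total=9

Answer: ....#..
.......
.......
.....##
.....##
.....##
.....##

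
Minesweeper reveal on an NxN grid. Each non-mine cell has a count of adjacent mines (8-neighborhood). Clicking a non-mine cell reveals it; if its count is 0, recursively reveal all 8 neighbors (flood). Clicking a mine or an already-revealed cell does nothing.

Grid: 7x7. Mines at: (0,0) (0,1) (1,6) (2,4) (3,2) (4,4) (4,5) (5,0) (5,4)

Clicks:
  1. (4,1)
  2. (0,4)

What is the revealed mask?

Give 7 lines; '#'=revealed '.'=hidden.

Click 1 (4,1) count=2: revealed 1 new [(4,1)] -> total=1
Click 2 (0,4) count=0: revealed 8 new [(0,2) (0,3) (0,4) (0,5) (1,2) (1,3) (1,4) (1,5)] -> total=9

Answer: ..####.
..####.
.......
.......
.#.....
.......
.......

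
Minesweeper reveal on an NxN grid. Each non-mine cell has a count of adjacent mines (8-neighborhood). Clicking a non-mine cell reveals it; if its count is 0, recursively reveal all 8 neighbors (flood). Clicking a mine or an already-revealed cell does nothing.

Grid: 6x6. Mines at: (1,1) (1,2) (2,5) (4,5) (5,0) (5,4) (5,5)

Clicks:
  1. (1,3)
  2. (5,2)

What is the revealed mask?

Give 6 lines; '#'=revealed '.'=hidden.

Click 1 (1,3) count=1: revealed 1 new [(1,3)] -> total=1
Click 2 (5,2) count=0: revealed 18 new [(2,0) (2,1) (2,2) (2,3) (2,4) (3,0) (3,1) (3,2) (3,3) (3,4) (4,0) (4,1) (4,2) (4,3) (4,4) (5,1) (5,2) (5,3)] -> total=19

Answer: ......
...#..
#####.
#####.
#####.
.###..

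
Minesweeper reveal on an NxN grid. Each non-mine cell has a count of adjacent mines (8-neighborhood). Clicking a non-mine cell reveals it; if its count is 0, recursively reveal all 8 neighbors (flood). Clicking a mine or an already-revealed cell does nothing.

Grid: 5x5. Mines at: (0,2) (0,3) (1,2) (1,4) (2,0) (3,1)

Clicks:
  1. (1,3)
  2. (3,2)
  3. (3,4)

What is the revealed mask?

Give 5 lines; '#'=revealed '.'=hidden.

Click 1 (1,3) count=4: revealed 1 new [(1,3)] -> total=1
Click 2 (3,2) count=1: revealed 1 new [(3,2)] -> total=2
Click 3 (3,4) count=0: revealed 8 new [(2,2) (2,3) (2,4) (3,3) (3,4) (4,2) (4,3) (4,4)] -> total=10

Answer: .....
...#.
..###
..###
..###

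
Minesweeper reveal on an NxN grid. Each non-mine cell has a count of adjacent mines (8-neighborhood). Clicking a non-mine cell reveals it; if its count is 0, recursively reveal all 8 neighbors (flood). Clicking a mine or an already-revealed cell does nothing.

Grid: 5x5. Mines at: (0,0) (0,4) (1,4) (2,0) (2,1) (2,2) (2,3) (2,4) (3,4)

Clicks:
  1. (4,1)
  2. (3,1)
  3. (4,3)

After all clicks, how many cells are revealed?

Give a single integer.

Answer: 8

Derivation:
Click 1 (4,1) count=0: revealed 8 new [(3,0) (3,1) (3,2) (3,3) (4,0) (4,1) (4,2) (4,3)] -> total=8
Click 2 (3,1) count=3: revealed 0 new [(none)] -> total=8
Click 3 (4,3) count=1: revealed 0 new [(none)] -> total=8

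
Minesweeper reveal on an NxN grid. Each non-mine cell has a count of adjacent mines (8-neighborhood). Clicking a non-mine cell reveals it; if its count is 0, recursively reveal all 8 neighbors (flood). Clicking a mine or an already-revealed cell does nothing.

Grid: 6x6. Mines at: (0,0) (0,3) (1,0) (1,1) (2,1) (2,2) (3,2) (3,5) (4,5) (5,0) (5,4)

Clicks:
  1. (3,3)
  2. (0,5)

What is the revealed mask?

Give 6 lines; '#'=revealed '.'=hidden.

Answer: ....##
....##
....##
...#..
......
......

Derivation:
Click 1 (3,3) count=2: revealed 1 new [(3,3)] -> total=1
Click 2 (0,5) count=0: revealed 6 new [(0,4) (0,5) (1,4) (1,5) (2,4) (2,5)] -> total=7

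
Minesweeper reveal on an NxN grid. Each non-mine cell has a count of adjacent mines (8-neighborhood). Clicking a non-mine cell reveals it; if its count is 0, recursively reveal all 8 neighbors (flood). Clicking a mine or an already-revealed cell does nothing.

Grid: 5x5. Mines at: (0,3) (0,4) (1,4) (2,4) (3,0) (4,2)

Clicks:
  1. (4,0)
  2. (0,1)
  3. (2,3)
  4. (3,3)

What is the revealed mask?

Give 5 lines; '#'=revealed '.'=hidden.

Click 1 (4,0) count=1: revealed 1 new [(4,0)] -> total=1
Click 2 (0,1) count=0: revealed 14 new [(0,0) (0,1) (0,2) (1,0) (1,1) (1,2) (1,3) (2,0) (2,1) (2,2) (2,3) (3,1) (3,2) (3,3)] -> total=15
Click 3 (2,3) count=2: revealed 0 new [(none)] -> total=15
Click 4 (3,3) count=2: revealed 0 new [(none)] -> total=15

Answer: ###..
####.
####.
.###.
#....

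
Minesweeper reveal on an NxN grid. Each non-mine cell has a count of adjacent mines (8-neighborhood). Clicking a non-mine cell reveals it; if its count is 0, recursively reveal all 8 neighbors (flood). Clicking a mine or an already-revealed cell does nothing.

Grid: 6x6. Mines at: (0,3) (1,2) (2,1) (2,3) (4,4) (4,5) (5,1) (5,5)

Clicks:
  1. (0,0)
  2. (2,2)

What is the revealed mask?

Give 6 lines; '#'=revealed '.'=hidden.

Answer: ##....
##....
..#...
......
......
......

Derivation:
Click 1 (0,0) count=0: revealed 4 new [(0,0) (0,1) (1,0) (1,1)] -> total=4
Click 2 (2,2) count=3: revealed 1 new [(2,2)] -> total=5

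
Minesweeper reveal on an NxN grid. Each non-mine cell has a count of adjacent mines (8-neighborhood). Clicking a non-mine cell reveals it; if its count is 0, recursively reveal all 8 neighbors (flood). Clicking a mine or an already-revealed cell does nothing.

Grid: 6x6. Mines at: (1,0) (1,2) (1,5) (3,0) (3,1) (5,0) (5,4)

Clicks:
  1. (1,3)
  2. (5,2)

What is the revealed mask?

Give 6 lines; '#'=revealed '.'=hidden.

Answer: ......
...#..
......
......
.###..
.###..

Derivation:
Click 1 (1,3) count=1: revealed 1 new [(1,3)] -> total=1
Click 2 (5,2) count=0: revealed 6 new [(4,1) (4,2) (4,3) (5,1) (5,2) (5,3)] -> total=7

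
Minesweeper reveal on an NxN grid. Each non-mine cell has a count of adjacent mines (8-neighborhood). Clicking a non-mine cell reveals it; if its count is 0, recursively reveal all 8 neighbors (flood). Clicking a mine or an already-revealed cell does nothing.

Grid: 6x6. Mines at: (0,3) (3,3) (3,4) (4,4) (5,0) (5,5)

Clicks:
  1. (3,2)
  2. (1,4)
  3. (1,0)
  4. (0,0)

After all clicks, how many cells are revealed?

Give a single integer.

Answer: 16

Derivation:
Click 1 (3,2) count=1: revealed 1 new [(3,2)] -> total=1
Click 2 (1,4) count=1: revealed 1 new [(1,4)] -> total=2
Click 3 (1,0) count=0: revealed 14 new [(0,0) (0,1) (0,2) (1,0) (1,1) (1,2) (2,0) (2,1) (2,2) (3,0) (3,1) (4,0) (4,1) (4,2)] -> total=16
Click 4 (0,0) count=0: revealed 0 new [(none)] -> total=16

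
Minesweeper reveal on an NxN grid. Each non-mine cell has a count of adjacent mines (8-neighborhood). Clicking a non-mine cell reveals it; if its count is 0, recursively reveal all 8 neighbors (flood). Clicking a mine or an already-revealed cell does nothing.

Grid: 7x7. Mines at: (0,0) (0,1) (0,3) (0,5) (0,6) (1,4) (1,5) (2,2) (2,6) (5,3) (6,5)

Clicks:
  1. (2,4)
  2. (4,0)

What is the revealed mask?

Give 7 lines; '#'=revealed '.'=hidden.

Click 1 (2,4) count=2: revealed 1 new [(2,4)] -> total=1
Click 2 (4,0) count=0: revealed 16 new [(1,0) (1,1) (2,0) (2,1) (3,0) (3,1) (3,2) (4,0) (4,1) (4,2) (5,0) (5,1) (5,2) (6,0) (6,1) (6,2)] -> total=17

Answer: .......
##.....
##..#..
###....
###....
###....
###....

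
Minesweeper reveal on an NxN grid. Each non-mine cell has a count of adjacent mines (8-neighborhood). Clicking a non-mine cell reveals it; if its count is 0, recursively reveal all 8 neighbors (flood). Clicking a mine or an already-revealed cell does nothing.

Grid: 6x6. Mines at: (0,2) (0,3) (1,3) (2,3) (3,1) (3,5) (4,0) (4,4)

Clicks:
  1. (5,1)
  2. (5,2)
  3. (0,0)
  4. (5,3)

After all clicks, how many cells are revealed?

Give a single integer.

Click 1 (5,1) count=1: revealed 1 new [(5,1)] -> total=1
Click 2 (5,2) count=0: revealed 5 new [(4,1) (4,2) (4,3) (5,2) (5,3)] -> total=6
Click 3 (0,0) count=0: revealed 6 new [(0,0) (0,1) (1,0) (1,1) (2,0) (2,1)] -> total=12
Click 4 (5,3) count=1: revealed 0 new [(none)] -> total=12

Answer: 12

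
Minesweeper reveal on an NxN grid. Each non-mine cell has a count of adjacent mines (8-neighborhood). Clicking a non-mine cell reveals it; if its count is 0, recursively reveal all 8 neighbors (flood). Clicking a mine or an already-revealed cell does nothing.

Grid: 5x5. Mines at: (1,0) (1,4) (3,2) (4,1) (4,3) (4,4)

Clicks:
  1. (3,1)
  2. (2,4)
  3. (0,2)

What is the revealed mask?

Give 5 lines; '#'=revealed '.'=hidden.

Click 1 (3,1) count=2: revealed 1 new [(3,1)] -> total=1
Click 2 (2,4) count=1: revealed 1 new [(2,4)] -> total=2
Click 3 (0,2) count=0: revealed 9 new [(0,1) (0,2) (0,3) (1,1) (1,2) (1,3) (2,1) (2,2) (2,3)] -> total=11

Answer: .###.
.###.
.####
.#...
.....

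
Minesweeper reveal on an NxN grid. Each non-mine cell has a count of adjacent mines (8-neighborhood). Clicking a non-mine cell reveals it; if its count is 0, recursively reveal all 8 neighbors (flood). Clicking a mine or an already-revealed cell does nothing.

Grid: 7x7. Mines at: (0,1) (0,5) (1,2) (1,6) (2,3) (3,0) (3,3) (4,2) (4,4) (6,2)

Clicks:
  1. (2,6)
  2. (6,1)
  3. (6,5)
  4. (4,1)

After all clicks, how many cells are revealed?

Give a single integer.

Click 1 (2,6) count=1: revealed 1 new [(2,6)] -> total=1
Click 2 (6,1) count=1: revealed 1 new [(6,1)] -> total=2
Click 3 (6,5) count=0: revealed 13 new [(2,5) (3,5) (3,6) (4,5) (4,6) (5,3) (5,4) (5,5) (5,6) (6,3) (6,4) (6,5) (6,6)] -> total=15
Click 4 (4,1) count=2: revealed 1 new [(4,1)] -> total=16

Answer: 16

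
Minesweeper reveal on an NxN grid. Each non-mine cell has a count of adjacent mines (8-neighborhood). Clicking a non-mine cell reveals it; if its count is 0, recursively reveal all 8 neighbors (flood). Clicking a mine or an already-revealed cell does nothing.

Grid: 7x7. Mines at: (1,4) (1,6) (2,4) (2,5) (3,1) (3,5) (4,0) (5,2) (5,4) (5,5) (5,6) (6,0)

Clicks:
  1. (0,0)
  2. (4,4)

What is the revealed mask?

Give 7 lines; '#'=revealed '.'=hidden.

Answer: ####...
####...
####...
.......
....#..
.......
.......

Derivation:
Click 1 (0,0) count=0: revealed 12 new [(0,0) (0,1) (0,2) (0,3) (1,0) (1,1) (1,2) (1,3) (2,0) (2,1) (2,2) (2,3)] -> total=12
Click 2 (4,4) count=3: revealed 1 new [(4,4)] -> total=13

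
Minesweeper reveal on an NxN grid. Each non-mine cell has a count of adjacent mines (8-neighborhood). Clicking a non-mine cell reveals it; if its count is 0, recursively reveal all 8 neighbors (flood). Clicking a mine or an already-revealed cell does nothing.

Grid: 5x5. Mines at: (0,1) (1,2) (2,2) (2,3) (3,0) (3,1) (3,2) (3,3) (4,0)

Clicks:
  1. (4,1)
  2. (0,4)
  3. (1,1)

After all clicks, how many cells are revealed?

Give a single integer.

Answer: 6

Derivation:
Click 1 (4,1) count=4: revealed 1 new [(4,1)] -> total=1
Click 2 (0,4) count=0: revealed 4 new [(0,3) (0,4) (1,3) (1,4)] -> total=5
Click 3 (1,1) count=3: revealed 1 new [(1,1)] -> total=6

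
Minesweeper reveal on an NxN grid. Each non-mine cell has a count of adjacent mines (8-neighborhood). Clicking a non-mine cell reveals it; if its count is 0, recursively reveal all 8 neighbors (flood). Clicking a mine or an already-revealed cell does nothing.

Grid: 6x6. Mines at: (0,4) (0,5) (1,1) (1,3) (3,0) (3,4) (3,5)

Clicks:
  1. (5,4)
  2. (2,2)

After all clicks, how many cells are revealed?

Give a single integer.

Answer: 18

Derivation:
Click 1 (5,4) count=0: revealed 18 new [(2,1) (2,2) (2,3) (3,1) (3,2) (3,3) (4,0) (4,1) (4,2) (4,3) (4,4) (4,5) (5,0) (5,1) (5,2) (5,3) (5,4) (5,5)] -> total=18
Click 2 (2,2) count=2: revealed 0 new [(none)] -> total=18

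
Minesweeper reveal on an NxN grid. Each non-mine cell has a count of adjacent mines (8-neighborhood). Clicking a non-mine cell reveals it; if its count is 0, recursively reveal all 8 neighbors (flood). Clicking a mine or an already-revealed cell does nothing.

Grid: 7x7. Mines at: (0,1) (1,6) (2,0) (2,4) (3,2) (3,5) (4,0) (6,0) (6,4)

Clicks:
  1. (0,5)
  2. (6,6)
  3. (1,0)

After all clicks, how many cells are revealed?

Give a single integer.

Click 1 (0,5) count=1: revealed 1 new [(0,5)] -> total=1
Click 2 (6,6) count=0: revealed 6 new [(4,5) (4,6) (5,5) (5,6) (6,5) (6,6)] -> total=7
Click 3 (1,0) count=2: revealed 1 new [(1,0)] -> total=8

Answer: 8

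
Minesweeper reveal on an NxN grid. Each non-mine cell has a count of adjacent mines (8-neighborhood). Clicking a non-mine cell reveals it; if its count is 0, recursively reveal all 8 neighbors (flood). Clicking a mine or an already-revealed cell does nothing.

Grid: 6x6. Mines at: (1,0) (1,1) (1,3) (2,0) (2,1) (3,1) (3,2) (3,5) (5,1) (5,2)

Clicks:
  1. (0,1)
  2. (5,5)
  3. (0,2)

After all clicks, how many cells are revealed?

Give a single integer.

Click 1 (0,1) count=2: revealed 1 new [(0,1)] -> total=1
Click 2 (5,5) count=0: revealed 6 new [(4,3) (4,4) (4,5) (5,3) (5,4) (5,5)] -> total=7
Click 3 (0,2) count=2: revealed 1 new [(0,2)] -> total=8

Answer: 8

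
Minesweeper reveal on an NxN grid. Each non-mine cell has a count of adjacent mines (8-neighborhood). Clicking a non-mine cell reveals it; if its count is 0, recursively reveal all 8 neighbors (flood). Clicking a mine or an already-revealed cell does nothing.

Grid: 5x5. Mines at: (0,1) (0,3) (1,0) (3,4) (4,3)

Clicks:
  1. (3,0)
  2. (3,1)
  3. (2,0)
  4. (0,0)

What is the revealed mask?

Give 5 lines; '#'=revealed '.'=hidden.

Click 1 (3,0) count=0: revealed 14 new [(1,1) (1,2) (1,3) (2,0) (2,1) (2,2) (2,3) (3,0) (3,1) (3,2) (3,3) (4,0) (4,1) (4,2)] -> total=14
Click 2 (3,1) count=0: revealed 0 new [(none)] -> total=14
Click 3 (2,0) count=1: revealed 0 new [(none)] -> total=14
Click 4 (0,0) count=2: revealed 1 new [(0,0)] -> total=15

Answer: #....
.###.
####.
####.
###..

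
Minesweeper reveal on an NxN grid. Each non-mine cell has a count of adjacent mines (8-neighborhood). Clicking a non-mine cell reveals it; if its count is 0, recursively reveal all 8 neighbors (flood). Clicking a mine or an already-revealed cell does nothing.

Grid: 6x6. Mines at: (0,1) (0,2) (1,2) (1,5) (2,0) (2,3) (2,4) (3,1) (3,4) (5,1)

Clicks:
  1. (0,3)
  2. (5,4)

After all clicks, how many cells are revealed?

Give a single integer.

Click 1 (0,3) count=2: revealed 1 new [(0,3)] -> total=1
Click 2 (5,4) count=0: revealed 8 new [(4,2) (4,3) (4,4) (4,5) (5,2) (5,3) (5,4) (5,5)] -> total=9

Answer: 9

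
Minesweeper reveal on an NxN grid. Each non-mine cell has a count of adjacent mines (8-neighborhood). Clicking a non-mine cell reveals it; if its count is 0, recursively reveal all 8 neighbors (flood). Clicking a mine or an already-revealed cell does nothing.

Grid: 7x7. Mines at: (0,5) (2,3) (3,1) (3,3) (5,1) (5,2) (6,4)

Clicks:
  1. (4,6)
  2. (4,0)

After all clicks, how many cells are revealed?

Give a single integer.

Click 1 (4,6) count=0: revealed 17 new [(1,4) (1,5) (1,6) (2,4) (2,5) (2,6) (3,4) (3,5) (3,6) (4,4) (4,5) (4,6) (5,4) (5,5) (5,6) (6,5) (6,6)] -> total=17
Click 2 (4,0) count=2: revealed 1 new [(4,0)] -> total=18

Answer: 18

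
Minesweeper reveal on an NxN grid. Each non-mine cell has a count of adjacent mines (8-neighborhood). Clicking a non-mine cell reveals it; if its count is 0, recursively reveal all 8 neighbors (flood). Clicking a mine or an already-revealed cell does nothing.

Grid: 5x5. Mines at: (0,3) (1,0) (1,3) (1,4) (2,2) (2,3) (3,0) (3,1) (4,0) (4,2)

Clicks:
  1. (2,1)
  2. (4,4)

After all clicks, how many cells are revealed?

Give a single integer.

Click 1 (2,1) count=4: revealed 1 new [(2,1)] -> total=1
Click 2 (4,4) count=0: revealed 4 new [(3,3) (3,4) (4,3) (4,4)] -> total=5

Answer: 5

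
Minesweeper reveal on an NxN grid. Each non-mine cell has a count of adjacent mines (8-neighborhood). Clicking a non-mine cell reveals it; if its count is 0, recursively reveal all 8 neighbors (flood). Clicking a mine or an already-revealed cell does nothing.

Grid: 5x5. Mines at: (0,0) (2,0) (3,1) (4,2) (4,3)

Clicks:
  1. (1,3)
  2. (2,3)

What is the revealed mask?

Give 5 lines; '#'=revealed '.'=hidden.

Click 1 (1,3) count=0: revealed 15 new [(0,1) (0,2) (0,3) (0,4) (1,1) (1,2) (1,3) (1,4) (2,1) (2,2) (2,3) (2,4) (3,2) (3,3) (3,4)] -> total=15
Click 2 (2,3) count=0: revealed 0 new [(none)] -> total=15

Answer: .####
.####
.####
..###
.....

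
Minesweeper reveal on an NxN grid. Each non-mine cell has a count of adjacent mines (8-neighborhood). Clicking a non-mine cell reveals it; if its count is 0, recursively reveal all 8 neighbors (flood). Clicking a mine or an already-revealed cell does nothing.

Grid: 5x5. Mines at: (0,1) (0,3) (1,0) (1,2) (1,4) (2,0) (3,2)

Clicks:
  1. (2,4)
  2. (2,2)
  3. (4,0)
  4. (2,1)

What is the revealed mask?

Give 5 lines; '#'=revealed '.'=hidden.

Click 1 (2,4) count=1: revealed 1 new [(2,4)] -> total=1
Click 2 (2,2) count=2: revealed 1 new [(2,2)] -> total=2
Click 3 (4,0) count=0: revealed 4 new [(3,0) (3,1) (4,0) (4,1)] -> total=6
Click 4 (2,1) count=4: revealed 1 new [(2,1)] -> total=7

Answer: .....
.....
.##.#
##...
##...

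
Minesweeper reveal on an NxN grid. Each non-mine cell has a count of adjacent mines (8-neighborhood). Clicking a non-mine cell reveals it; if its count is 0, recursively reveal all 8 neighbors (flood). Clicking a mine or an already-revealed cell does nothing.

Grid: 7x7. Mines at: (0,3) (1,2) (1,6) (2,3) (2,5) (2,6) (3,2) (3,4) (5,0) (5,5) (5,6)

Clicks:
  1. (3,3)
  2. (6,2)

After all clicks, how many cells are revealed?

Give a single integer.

Answer: 13

Derivation:
Click 1 (3,3) count=3: revealed 1 new [(3,3)] -> total=1
Click 2 (6,2) count=0: revealed 12 new [(4,1) (4,2) (4,3) (4,4) (5,1) (5,2) (5,3) (5,4) (6,1) (6,2) (6,3) (6,4)] -> total=13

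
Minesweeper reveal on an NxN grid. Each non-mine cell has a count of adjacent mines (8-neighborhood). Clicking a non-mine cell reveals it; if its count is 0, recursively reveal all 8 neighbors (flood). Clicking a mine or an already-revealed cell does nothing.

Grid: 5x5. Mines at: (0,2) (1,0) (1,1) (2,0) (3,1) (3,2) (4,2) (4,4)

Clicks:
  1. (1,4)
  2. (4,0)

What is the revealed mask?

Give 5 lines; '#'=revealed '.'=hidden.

Click 1 (1,4) count=0: revealed 8 new [(0,3) (0,4) (1,3) (1,4) (2,3) (2,4) (3,3) (3,4)] -> total=8
Click 2 (4,0) count=1: revealed 1 new [(4,0)] -> total=9

Answer: ...##
...##
...##
...##
#....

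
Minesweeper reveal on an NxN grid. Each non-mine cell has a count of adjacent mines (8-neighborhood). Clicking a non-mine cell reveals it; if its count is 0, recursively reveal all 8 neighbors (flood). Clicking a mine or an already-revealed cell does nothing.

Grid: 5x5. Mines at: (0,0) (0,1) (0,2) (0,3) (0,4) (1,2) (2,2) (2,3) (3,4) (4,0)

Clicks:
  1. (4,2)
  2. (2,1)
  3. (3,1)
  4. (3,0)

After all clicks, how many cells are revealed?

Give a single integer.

Answer: 8

Derivation:
Click 1 (4,2) count=0: revealed 6 new [(3,1) (3,2) (3,3) (4,1) (4,2) (4,3)] -> total=6
Click 2 (2,1) count=2: revealed 1 new [(2,1)] -> total=7
Click 3 (3,1) count=2: revealed 0 new [(none)] -> total=7
Click 4 (3,0) count=1: revealed 1 new [(3,0)] -> total=8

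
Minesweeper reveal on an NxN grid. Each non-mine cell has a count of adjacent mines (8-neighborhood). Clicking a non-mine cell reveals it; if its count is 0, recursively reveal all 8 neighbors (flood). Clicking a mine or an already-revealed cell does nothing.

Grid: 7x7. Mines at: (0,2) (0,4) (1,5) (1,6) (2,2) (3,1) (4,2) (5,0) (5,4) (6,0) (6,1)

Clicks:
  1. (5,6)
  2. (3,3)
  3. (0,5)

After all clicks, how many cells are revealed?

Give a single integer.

Answer: 17

Derivation:
Click 1 (5,6) count=0: revealed 16 new [(2,3) (2,4) (2,5) (2,6) (3,3) (3,4) (3,5) (3,6) (4,3) (4,4) (4,5) (4,6) (5,5) (5,6) (6,5) (6,6)] -> total=16
Click 2 (3,3) count=2: revealed 0 new [(none)] -> total=16
Click 3 (0,5) count=3: revealed 1 new [(0,5)] -> total=17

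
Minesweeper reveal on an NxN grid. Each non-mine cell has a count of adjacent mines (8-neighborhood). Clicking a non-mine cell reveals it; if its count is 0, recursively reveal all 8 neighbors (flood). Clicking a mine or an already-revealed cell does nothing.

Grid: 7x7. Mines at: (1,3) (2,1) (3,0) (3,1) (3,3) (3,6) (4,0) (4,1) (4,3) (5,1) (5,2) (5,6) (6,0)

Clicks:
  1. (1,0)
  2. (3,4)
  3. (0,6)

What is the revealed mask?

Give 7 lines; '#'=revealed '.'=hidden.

Click 1 (1,0) count=1: revealed 1 new [(1,0)] -> total=1
Click 2 (3,4) count=2: revealed 1 new [(3,4)] -> total=2
Click 3 (0,6) count=0: revealed 9 new [(0,4) (0,5) (0,6) (1,4) (1,5) (1,6) (2,4) (2,5) (2,6)] -> total=11

Answer: ....###
#...###
....###
....#..
.......
.......
.......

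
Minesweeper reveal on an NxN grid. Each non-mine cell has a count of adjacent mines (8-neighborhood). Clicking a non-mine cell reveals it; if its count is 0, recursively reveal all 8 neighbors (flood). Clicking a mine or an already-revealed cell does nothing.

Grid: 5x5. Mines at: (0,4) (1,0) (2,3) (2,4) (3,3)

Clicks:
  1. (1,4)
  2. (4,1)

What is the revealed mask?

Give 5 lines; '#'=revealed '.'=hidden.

Click 1 (1,4) count=3: revealed 1 new [(1,4)] -> total=1
Click 2 (4,1) count=0: revealed 9 new [(2,0) (2,1) (2,2) (3,0) (3,1) (3,2) (4,0) (4,1) (4,2)] -> total=10

Answer: .....
....#
###..
###..
###..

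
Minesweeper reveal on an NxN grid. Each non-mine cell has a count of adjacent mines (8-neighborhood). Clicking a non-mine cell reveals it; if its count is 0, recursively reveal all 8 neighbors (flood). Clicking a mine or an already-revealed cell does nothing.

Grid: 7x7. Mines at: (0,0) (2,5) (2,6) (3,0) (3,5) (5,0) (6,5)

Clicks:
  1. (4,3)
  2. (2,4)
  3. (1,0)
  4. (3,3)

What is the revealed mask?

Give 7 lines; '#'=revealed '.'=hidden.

Click 1 (4,3) count=0: revealed 32 new [(0,1) (0,2) (0,3) (0,4) (0,5) (0,6) (1,1) (1,2) (1,3) (1,4) (1,5) (1,6) (2,1) (2,2) (2,3) (2,4) (3,1) (3,2) (3,3) (3,4) (4,1) (4,2) (4,3) (4,4) (5,1) (5,2) (5,3) (5,4) (6,1) (6,2) (6,3) (6,4)] -> total=32
Click 2 (2,4) count=2: revealed 0 new [(none)] -> total=32
Click 3 (1,0) count=1: revealed 1 new [(1,0)] -> total=33
Click 4 (3,3) count=0: revealed 0 new [(none)] -> total=33

Answer: .######
#######
.####..
.####..
.####..
.####..
.####..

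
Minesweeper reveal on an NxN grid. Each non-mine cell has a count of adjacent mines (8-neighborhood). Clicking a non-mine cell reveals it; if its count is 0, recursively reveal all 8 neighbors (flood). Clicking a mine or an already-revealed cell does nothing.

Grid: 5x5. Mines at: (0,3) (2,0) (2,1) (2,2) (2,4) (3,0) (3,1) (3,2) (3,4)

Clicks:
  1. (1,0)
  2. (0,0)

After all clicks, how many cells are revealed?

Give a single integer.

Answer: 6

Derivation:
Click 1 (1,0) count=2: revealed 1 new [(1,0)] -> total=1
Click 2 (0,0) count=0: revealed 5 new [(0,0) (0,1) (0,2) (1,1) (1,2)] -> total=6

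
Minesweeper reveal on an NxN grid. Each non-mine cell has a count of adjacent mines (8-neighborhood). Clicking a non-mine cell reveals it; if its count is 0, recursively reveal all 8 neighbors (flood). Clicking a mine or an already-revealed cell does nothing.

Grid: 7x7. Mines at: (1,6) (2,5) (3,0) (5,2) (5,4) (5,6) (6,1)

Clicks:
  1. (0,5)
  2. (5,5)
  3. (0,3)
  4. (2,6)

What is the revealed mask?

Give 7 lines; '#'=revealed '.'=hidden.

Click 1 (0,5) count=1: revealed 1 new [(0,5)] -> total=1
Click 2 (5,5) count=2: revealed 1 new [(5,5)] -> total=2
Click 3 (0,3) count=0: revealed 24 new [(0,0) (0,1) (0,2) (0,3) (0,4) (1,0) (1,1) (1,2) (1,3) (1,4) (1,5) (2,0) (2,1) (2,2) (2,3) (2,4) (3,1) (3,2) (3,3) (3,4) (4,1) (4,2) (4,3) (4,4)] -> total=26
Click 4 (2,6) count=2: revealed 1 new [(2,6)] -> total=27

Answer: ######.
######.
#####.#
.####..
.####..
.....#.
.......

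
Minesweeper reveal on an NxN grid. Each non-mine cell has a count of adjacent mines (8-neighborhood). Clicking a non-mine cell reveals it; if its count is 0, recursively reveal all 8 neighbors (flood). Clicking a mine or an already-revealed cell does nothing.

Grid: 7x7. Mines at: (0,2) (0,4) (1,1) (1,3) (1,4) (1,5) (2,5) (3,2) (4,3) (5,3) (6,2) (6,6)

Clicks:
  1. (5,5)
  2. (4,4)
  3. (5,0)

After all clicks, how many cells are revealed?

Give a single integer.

Answer: 12

Derivation:
Click 1 (5,5) count=1: revealed 1 new [(5,5)] -> total=1
Click 2 (4,4) count=2: revealed 1 new [(4,4)] -> total=2
Click 3 (5,0) count=0: revealed 10 new [(2,0) (2,1) (3,0) (3,1) (4,0) (4,1) (5,0) (5,1) (6,0) (6,1)] -> total=12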